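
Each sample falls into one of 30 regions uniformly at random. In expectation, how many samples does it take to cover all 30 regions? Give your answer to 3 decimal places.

119.850

After k distinct regions have appeared, the next sample gives a new one with probability (30-k)/30, so the expected wait for the (k+1)-th is 30/(30-k).
E[T] = 30/30 + 30/29 + 30/28 + ... + 30/2 + 30/1 = 30·H_{30}.
H_{30} = 3.9950, so E[T] = 119.8496.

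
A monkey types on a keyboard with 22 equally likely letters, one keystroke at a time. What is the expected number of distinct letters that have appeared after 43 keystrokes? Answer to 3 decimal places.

19.024

For each letter, P(seen in 43 keystrokes) = 1 - (21/22)^43 = 0.8647.
By linearity of expectation, E[distinct seen] = 22·(1 - (21/22)^43) = 19.0237.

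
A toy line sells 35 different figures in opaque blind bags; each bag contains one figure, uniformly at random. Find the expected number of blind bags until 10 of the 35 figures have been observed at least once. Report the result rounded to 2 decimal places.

With k distinct figures already seen, the next new one arrives after an expected 35/(35-k) blind bags.
Sum over k = 0,...,9: E = 35/35 + 35/34 + 35/33 + ... + 35/27 + 35/26 = 11.579.

11.58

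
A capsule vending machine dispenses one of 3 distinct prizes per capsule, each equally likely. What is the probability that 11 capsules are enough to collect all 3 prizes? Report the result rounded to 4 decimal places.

By inclusion–exclusion over which prizes are missing,
P(all seen) = Σ_{j=0}^{3} (-1)^j C(3,j)((3-j)/3)^11
= 1.00000 - 0.03468 + 0.00002 - 0.00000
= 0.96533.

0.9653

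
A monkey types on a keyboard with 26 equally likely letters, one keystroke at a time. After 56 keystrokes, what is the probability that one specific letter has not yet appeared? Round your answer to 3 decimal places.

0.111

On each keystroke the fixed letter fails to appear with probability 25/26.
P(still missing after 56) = (25/26)^56 = 0.1112.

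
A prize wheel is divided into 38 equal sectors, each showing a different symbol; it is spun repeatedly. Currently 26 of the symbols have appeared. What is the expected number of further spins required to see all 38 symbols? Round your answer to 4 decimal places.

117.9220

The wait to go from k to k+1 distinct symbols is geometric with mean 38/(38-k).
Sum over k = 26,...,37: E = 38/12 + 38/11 + 38/10 + ... + 38/2 + 38/1 = 117.92201.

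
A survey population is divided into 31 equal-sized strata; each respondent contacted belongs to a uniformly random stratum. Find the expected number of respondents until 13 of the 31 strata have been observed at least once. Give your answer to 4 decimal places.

16.4963

Going from k to k+1 distinct takes a geometric number of respondents with mean 31/(31-k).
Sum over k = 0,...,12: E = 31/31 + 31/30 + 31/29 + ... + 31/20 + 31/19 = 16.49625.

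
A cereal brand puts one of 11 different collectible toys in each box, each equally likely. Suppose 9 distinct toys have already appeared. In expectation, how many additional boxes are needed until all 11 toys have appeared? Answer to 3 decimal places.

The wait to go from k to k+1 distinct toys is geometric with mean 11/(11-k).
Sum over k = 9,...,10: E = 11/2 + 11/1 = 16.5000.

16.500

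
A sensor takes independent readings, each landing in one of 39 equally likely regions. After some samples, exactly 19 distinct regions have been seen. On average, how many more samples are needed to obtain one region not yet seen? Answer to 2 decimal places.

Each sample yields a new region with probability (39-19)/39 = 20/39, so the wait is geometric with mean 39/20.
E = 39/20 = 1.950.

1.95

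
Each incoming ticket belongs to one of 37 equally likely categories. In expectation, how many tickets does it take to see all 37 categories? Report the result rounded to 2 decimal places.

155.46

Split into phases: going from k distinct to k+1 distinct takes on average 37/(37-k) tickets.
E[T] = 37/37 + 37/36 + 37/35 + ... + 37/2 + 37/1 = 37·H_{37}.
H_{37} = 4.202, so E[T] = 155.459.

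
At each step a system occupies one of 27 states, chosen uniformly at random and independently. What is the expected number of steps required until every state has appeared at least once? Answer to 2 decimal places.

The wait to go from k to k+1 distinct states is geometric with mean 27/(27-k).
E[T] = 27/27 + 27/26 + 27/25 + ... + 27/2 + 27/1 = 27·H_{27}.
H_{27} = 3.891, so E[T] = 105.069.

105.07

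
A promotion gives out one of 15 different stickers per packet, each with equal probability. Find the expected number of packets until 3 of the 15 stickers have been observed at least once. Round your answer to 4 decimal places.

Going from k to k+1 distinct takes a geometric number of packets with mean 15/(15-k).
Sum over k = 0,...,2: E = 15/15 + 15/14 + 15/13 = 3.22527.

3.2253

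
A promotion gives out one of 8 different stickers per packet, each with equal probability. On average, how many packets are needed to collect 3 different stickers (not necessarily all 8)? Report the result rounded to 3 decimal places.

3.476

Going from k to k+1 distinct takes a geometric number of packets with mean 8/(8-k).
Sum over k = 0,...,2: E = 8/8 + 8/7 + 8/6 = 3.4762.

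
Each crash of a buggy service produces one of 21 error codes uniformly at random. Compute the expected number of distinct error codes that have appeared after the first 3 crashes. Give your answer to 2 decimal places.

2.86

For each error code, P(seen in 3 crashes) = 1 - (20/21)^3 = 0.136.
By linearity of expectation, E[distinct seen] = 21·(1 - (20/21)^3) = 2.859.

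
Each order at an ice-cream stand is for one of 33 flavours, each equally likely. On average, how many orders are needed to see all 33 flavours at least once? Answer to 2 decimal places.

After k distinct flavours have appeared, the next order gives a new one with probability (33-k)/33, so the expected wait for the (k+1)-th is 33/(33-k).
E[T] = 33/33 + 33/32 + 33/31 + ... + 33/2 + 33/1 = 33·H_{33}.
H_{33} = 4.089, so E[T] = 134.930.

134.93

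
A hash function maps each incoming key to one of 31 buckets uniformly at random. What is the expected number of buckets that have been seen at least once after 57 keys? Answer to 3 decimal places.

26.217

For each bucket, P(seen in 57 keys) = 1 - (30/31)^57 = 0.8457.
By linearity of expectation, E[distinct seen] = 31·(1 - (30/31)^57) = 26.2175.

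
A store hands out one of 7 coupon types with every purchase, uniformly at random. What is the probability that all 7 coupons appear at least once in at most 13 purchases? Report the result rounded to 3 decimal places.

Let A_i be the event that coupon i is missing after 13 purchases. By inclusion–exclusion on the A_i,
P(all seen) = Σ_{j=0}^{7} (-1)^j C(7,j)((7-j)/7)^13
= 1.0000 - 0.9436 + 0.2646 - 0.0242 + 0.0006 - 0.0000 + 0.0000 - 0.0000
= 0.2973.

0.297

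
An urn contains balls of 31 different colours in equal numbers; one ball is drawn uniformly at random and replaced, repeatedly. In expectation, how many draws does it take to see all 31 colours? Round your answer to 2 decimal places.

124.84

After k distinct colours have appeared, the next draw gives a new one with probability (31-k)/31, so the expected wait for the (k+1)-th is 31/(31-k).
E[T] = 31/31 + 31/30 + 31/29 + ... + 31/2 + 31/1 = 31·H_{31}.
H_{31} = 4.027, so E[T] = 124.845.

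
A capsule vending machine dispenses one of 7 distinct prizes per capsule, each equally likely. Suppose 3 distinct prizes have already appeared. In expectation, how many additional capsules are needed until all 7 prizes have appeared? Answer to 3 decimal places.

14.583

The wait to go from k to k+1 distinct prizes is geometric with mean 7/(7-k).
Sum over k = 3,...,6: E = 7/4 + 7/3 + 7/2 + 7/1 = 14.5833.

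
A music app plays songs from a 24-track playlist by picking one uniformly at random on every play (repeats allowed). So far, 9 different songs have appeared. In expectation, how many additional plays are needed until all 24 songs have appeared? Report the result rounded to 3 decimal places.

79.637

The wait to go from k to k+1 distinct songs is geometric with mean 24/(24-k).
Sum over k = 9,...,23: E = 24/15 + 24/14 + 24/13 + ... + 24/2 + 24/1 = 79.6375.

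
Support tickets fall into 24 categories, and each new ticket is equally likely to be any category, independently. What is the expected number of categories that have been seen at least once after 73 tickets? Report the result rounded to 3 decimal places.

22.926

For each category, P(seen in 73 tickets) = 1 - (23/24)^73 = 0.9553.
By linearity of expectation, E[distinct seen] = 24·(1 - (23/24)^73) = 22.9262.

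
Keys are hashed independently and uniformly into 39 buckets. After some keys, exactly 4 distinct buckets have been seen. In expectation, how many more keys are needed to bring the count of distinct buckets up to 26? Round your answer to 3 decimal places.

With k distinct buckets already seen, the next new one takes an expected 39/(39-k) keys.
Sum over k = 4,...,25: E = 39/35 + 39/34 + 39/33 + ... + 39/15 + 39/14 = 37.6993.

37.699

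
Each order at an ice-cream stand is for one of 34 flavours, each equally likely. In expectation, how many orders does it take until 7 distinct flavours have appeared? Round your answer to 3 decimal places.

With k distinct flavours already seen, the next new one arrives after an expected 34/(34-k) orders.
Sum over k = 0,...,6: E = 34/34 + 34/33 + 34/32 + ... + 34/29 + 34/28 = 7.7096.

7.710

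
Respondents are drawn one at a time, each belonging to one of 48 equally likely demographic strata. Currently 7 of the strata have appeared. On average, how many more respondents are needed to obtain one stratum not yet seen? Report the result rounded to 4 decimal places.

The number of respondents until the next new stratum is geometric with success probability 41/48, so its mean is 48/41.
E = 48/41 = 1.17073.

1.1707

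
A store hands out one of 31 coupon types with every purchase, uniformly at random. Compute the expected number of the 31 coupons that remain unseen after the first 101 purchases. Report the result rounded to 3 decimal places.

1.130

For each coupon, P(unseen after 101) = (30/31)^101 = 0.0365.
By linearity of expectation, E[unseen] = 31·(30/31)^101 = 1.1300.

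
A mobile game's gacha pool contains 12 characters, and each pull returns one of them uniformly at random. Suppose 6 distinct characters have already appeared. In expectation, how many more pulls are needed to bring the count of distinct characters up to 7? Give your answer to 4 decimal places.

2.0000

From k distinct to k+1 distinct takes on average 12/(12-k) pulls.
Only the k = 6 term is needed: E = 12/6 = 2.00000.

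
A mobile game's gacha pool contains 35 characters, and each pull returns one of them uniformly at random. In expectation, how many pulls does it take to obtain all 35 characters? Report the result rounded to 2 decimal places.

Split into phases: going from k distinct to k+1 distinct takes on average 35/(35-k) pulls.
E[T] = 35/35 + 35/34 + 35/33 + ... + 35/2 + 35/1 = 35·H_{35}.
H_{35} = 4.147, so E[T] = 145.137.

145.14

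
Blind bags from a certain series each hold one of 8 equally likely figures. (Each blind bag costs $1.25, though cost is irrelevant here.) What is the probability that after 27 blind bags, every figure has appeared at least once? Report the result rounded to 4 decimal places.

0.7943

By inclusion–exclusion over which figures are missing,
P(all seen) = Σ_{j=0}^{8} (-1)^j C(8,j)((8-j)/8)^27
= 1.00000 - 0.21742 + 0.01185 - 0.00017 + 0.00000 - 0.00000 + 0.00000 - 0.00000 + 0.00000
= 0.79426.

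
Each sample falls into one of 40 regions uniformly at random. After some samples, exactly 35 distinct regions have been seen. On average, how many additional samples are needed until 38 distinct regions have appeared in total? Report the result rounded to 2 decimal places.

From k distinct to k+1 distinct takes on average 40/(40-k) samples.
Sum over k = 35,...,37: E = 40/5 + 40/4 + 40/3 = 31.333.

31.33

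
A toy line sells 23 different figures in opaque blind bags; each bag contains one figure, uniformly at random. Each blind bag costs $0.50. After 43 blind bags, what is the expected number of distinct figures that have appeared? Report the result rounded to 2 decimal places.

19.60

For each figure, P(seen in 43 blind bags) = 1 - (22/23)^43 = 0.852.
By linearity of expectation, E[distinct seen] = 23·(1 - (22/23)^43) = 19.599.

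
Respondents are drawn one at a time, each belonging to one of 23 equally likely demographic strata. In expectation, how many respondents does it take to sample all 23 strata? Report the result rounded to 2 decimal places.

85.89

The wait to go from k to k+1 distinct strata is geometric with mean 23/(23-k).
E[T] = 23/23 + 23/22 + 23/21 + ... + 23/2 + 23/1 = 23·H_{23}.
H_{23} = 3.734, so E[T] = 85.889.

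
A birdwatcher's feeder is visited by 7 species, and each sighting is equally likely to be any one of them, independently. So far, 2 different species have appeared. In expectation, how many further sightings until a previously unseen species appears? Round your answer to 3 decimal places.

1.400

Each sighting yields a new species with probability (7-2)/7 = 5/7, so the wait is geometric with mean 7/5.
E = 7/5 = 1.4000.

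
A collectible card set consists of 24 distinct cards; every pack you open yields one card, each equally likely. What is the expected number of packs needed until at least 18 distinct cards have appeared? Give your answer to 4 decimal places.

31.8230

Going from k to k+1 distinct takes a geometric number of packs with mean 24/(24-k).
Sum over k = 0,...,17: E = 24/24 + 24/23 + 24/22 + ... + 24/8 + 24/7 = 31.82300.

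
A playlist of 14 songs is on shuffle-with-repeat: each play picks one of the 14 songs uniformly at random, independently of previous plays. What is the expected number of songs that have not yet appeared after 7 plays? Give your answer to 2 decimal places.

For each song, P(unseen after 7) = (13/14)^7 = 0.595.
By linearity of expectation, E[unseen] = 14·(13/14)^7 = 8.334.

8.33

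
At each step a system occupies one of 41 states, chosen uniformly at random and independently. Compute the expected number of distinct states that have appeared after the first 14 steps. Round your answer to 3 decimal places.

11.983

For each state, P(seen in 14 steps) = 1 - (40/41)^14 = 0.2923.
By linearity of expectation, E[distinct seen] = 41·(1 - (40/41)^14) = 11.9832.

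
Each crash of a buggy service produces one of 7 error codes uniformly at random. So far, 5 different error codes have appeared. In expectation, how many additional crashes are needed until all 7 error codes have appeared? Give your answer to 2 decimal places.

The wait to go from k to k+1 distinct error codes is geometric with mean 7/(7-k).
Sum over k = 5,...,6: E = 7/2 + 7/1 = 10.500.

10.50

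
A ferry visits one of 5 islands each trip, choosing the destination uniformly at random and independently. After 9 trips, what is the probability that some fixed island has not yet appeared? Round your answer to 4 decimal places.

On each trip the fixed island fails to appear with probability 4/5.
P(still missing after 9) = (4/5)^9 = 0.13422.

0.1342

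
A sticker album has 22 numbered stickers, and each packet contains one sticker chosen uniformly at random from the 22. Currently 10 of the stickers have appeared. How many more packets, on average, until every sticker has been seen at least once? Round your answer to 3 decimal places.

The wait to go from k to k+1 distinct stickers is geometric with mean 22/(22-k).
Sum over k = 10,...,21: E = 22/12 + 22/11 + 22/10 + ... + 22/2 + 22/1 = 68.2706.

68.271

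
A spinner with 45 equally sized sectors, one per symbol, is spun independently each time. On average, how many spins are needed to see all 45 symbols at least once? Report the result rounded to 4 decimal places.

197.7727

After k distinct symbols have appeared, the next spin gives a new one with probability (45-k)/45, so the expected wait for the (k+1)-th is 45/(45-k).
E[T] = 45/45 + 45/44 + 45/43 + ... + 45/2 + 45/1 = 45·H_{45}.
H_{45} = 4.39495, so E[T] = 197.77267.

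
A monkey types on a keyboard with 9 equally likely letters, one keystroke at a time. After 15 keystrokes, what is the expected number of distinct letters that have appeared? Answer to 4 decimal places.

7.4620

For each letter, P(seen in 15 keystrokes) = 1 - (8/9)^15 = 0.82911.
By linearity of expectation, E[distinct seen] = 9·(1 - (8/9)^15) = 7.46201.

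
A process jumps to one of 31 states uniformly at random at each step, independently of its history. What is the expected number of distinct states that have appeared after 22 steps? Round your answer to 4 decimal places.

For each state, P(seen in 22 steps) = 1 - (30/31)^22 = 0.51392.
By linearity of expectation, E[distinct seen] = 31·(1 - (30/31)^22) = 15.93143.

15.9314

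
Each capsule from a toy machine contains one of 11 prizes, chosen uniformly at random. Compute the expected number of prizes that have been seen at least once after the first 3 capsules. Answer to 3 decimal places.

For each prize, P(seen in 3 capsules) = 1 - (10/11)^3 = 0.2487.
By linearity of expectation, E[distinct seen] = 11·(1 - (10/11)^3) = 2.7355.

2.736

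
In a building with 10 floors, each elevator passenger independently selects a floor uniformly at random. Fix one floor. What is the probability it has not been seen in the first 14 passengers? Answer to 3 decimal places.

Each passenger misses the fixed floor with probability (10-1)/10 = 9/10, independently.
P(still missing after 14) = (9/10)^14 = 0.2288.

0.229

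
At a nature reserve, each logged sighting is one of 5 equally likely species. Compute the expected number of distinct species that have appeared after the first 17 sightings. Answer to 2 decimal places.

For each species, P(seen in 17 sightings) = 1 - (4/5)^17 = 0.977.
By linearity of expectation, E[distinct seen] = 5·(1 - (4/5)^17) = 4.887.

4.89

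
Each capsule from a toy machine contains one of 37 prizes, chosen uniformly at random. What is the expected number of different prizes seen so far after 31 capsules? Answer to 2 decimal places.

For each prize, P(seen in 31 capsules) = 1 - (36/37)^31 = 0.572.
By linearity of expectation, E[distinct seen] = 37·(1 - (36/37)^31) = 21.176.

21.18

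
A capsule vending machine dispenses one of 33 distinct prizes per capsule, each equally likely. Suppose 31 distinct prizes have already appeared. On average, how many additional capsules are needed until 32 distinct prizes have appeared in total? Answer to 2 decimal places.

16.50

With k distinct prizes already seen, the next new one takes an expected 33/(33-k) capsules.
Only the k = 31 term is needed: E = 33/2 = 16.500.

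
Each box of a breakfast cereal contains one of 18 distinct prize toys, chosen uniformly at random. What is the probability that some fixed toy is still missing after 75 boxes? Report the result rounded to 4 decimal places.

On each box the fixed toy fails to appear with probability 17/18.
P(still missing after 75) = (17/18)^75 = 0.01375.

0.0137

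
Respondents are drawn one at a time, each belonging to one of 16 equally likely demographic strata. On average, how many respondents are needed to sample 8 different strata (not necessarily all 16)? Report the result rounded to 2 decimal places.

10.61

With k distinct strata already seen, the next new one arrives after an expected 16/(16-k) respondents.
Sum over k = 0,...,7: E = 16/16 + 16/15 + 16/14 + ... + 16/10 + 16/9 = 10.606.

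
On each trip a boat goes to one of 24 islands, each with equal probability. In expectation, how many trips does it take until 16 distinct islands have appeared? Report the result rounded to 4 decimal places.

Going from k to k+1 distinct takes a geometric number of trips with mean 24/(24-k).
Sum over k = 0,...,15: E = 24/24 + 24/23 + 24/22 + ... + 24/10 + 24/9 = 25.39442.

25.3944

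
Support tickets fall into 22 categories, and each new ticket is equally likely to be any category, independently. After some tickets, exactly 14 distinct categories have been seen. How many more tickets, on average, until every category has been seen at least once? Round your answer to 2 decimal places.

59.79

With k distinct categories already seen, the next new one takes an expected 22/(22-k) tickets.
Sum over k = 14,...,21: E = 22/8 + 22/7 + 22/6 + ... + 22/2 + 22/1 = 59.793.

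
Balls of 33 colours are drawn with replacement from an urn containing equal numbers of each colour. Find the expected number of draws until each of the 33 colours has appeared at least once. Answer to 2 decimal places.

134.93

Split into phases: going from k distinct to k+1 distinct takes on average 33/(33-k) draws.
E[T] = 33/33 + 33/32 + 33/31 + ... + 33/2 + 33/1 = 33·H_{33}.
H_{33} = 4.089, so E[T] = 134.930.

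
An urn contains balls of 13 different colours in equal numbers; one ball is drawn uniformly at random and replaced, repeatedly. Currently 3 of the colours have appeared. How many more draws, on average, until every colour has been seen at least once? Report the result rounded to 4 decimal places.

38.0766

The wait to go from k to k+1 distinct colours is geometric with mean 13/(13-k).
Sum over k = 3,...,12: E = 13/10 + 13/9 + 13/8 + ... + 13/2 + 13/1 = 38.07659.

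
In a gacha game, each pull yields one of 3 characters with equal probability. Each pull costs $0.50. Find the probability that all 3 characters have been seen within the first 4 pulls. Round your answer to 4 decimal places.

Let A_i be the event that character i is missing after 4 pulls. By inclusion–exclusion on the A_i,
P(all seen) = Σ_{j=0}^{3} (-1)^j C(3,j)((3-j)/3)^4
= 1.00000 - 0.59259 + 0.03704 - 0.00000
= 0.44444.

0.4444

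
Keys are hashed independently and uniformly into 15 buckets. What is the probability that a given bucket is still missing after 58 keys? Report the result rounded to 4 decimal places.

Each key misses the fixed bucket with probability (15-1)/15 = 14/15, independently.
P(still missing after 58) = (14/15)^58 = 0.01829.

0.0183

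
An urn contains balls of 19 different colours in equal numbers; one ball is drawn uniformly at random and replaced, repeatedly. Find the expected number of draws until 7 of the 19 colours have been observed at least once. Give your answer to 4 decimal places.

With k distinct colours already seen, the next new one arrives after an expected 19/(19-k) draws.
Sum over k = 0,...,6: E = 19/19 + 19/18 + 19/17 + ... + 19/14 + 19/13 = 8.44605.

8.4461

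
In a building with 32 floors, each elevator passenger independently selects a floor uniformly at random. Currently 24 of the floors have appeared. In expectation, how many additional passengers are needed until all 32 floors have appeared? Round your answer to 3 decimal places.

86.971

The wait to go from k to k+1 distinct floors is geometric with mean 32/(32-k).
Sum over k = 24,...,31: E = 32/8 + 32/7 + 32/6 + ... + 32/2 + 32/1 = 86.9714.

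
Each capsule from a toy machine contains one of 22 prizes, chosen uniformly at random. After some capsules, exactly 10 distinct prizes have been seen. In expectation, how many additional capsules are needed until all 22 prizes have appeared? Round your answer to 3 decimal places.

68.271

From k distinct to k+1 distinct takes on average 22/(22-k) capsules.
Sum over k = 10,...,21: E = 22/12 + 22/11 + 22/10 + ... + 22/2 + 22/1 = 68.2706.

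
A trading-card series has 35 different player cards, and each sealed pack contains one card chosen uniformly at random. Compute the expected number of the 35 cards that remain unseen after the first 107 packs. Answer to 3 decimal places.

1.574

For each card, P(unseen after 107) = (34/35)^107 = 0.0450.
By linearity of expectation, E[unseen] = 35·(34/35)^107 = 1.5741.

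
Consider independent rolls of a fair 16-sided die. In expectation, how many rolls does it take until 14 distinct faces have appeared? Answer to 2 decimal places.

Going from k to k+1 distinct takes a geometric number of rolls with mean 16/(16-k).
Sum over k = 0,...,13: E = 16/16 + 16/15 + 16/14 + ... + 16/4 + 16/3 = 30.092.

30.09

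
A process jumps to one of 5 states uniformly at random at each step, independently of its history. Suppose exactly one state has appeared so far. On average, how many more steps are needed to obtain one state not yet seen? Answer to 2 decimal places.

Each step yields a new state with probability (5-1)/5 = 4/5, so the wait is geometric with mean 5/4.
E = 5/4 = 1.250.

1.25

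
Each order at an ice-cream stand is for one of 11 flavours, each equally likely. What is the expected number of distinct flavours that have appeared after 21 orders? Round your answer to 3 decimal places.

9.514

For each flavour, P(seen in 21 orders) = 1 - (10/11)^21 = 0.8649.
By linearity of expectation, E[distinct seen] = 11·(1 - (10/11)^21) = 9.5136.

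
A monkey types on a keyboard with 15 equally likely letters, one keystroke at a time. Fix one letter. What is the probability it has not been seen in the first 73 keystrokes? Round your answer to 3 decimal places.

0.006

On each keystroke the fixed letter fails to appear with probability 14/15.
P(still missing after 73) = (14/15)^73 = 0.0065.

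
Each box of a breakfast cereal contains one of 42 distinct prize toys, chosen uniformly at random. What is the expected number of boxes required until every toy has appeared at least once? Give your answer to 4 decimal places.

The wait to go from k to k+1 distinct toys is geometric with mean 42/(42-k).
E[T] = 42/42 + 42/41 + 42/40 + ... + 42/2 + 42/1 = 42·H_{42}.
H_{42} = 4.32674, so E[T] = 181.72320.

181.7232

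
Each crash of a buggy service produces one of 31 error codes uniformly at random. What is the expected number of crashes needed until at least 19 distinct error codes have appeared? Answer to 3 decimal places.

With k distinct error codes already seen, the next new one arrives after an expected 31/(31-k) crashes.
Sum over k = 0,...,18: E = 31/31 + 31/30 + 31/29 + ... + 31/14 + 31/13 = 28.6451.

28.645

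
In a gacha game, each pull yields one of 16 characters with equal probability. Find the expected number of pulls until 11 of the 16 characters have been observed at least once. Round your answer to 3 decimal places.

With k distinct characters already seen, the next new one arrives after an expected 16/(16-k) pulls.
Sum over k = 0,...,10: E = 16/16 + 16/15 + 16/14 + ... + 16/7 + 16/6 = 17.5583.

17.558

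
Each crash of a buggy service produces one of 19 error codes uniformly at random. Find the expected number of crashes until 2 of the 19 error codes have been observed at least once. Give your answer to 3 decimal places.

2.056

Going from k to k+1 distinct takes a geometric number of crashes with mean 19/(19-k).
Sum over k = 0,...,1: E = 19/19 + 19/18 = 2.0556.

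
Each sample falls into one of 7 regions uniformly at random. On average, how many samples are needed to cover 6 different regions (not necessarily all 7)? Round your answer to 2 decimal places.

11.15

With k distinct regions already seen, the next new one arrives after an expected 7/(7-k) samples.
Sum over k = 0,...,5: E = 7/7 + 7/6 + 7/5 + 7/4 + 7/3 + 7/2 = 11.150.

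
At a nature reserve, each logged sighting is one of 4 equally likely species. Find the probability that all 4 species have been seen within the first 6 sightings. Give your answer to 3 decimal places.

Let A_i be the event that species i is missing after 6 sightings. By inclusion–exclusion on the A_i,
P(all seen) = Σ_{j=0}^{4} (-1)^j C(4,j)((4-j)/4)^6
= 1.0000 - 0.7119 + 0.0938 - 0.0010 + 0.0000
= 0.3809.

0.381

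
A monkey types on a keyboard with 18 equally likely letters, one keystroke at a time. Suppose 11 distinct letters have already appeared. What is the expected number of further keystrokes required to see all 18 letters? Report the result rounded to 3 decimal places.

With k distinct letters already seen, the next new one takes an expected 18/(18-k) keystrokes.
Sum over k = 11,...,17: E = 18/7 + 18/6 + 18/5 + ... + 18/2 + 18/1 = 46.6714.

46.671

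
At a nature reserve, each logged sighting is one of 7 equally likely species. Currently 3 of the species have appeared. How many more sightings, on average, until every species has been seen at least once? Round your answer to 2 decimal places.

14.58

From k distinct to k+1 distinct takes on average 7/(7-k) sightings.
Sum over k = 3,...,6: E = 7/4 + 7/3 + 7/2 + 7/1 = 14.583.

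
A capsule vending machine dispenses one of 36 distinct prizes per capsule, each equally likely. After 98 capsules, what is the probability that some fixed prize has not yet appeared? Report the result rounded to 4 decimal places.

On each capsule the fixed prize fails to appear with probability 35/36.
P(still missing after 98) = (35/36)^98 = 0.06324.

0.0632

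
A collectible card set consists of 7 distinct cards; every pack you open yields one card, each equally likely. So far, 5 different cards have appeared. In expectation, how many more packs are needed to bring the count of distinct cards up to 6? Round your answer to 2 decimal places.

From k distinct to k+1 distinct takes on average 7/(7-k) packs.
Only the k = 5 term is needed: E = 7/2 = 3.500.

3.50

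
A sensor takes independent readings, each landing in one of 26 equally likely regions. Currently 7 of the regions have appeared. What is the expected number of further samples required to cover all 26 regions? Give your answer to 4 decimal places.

With k distinct regions already seen, the next new one takes an expected 26/(26-k) samples.
Sum over k = 7,...,25: E = 26/19 + 26/18 + 26/17 + ... + 26/2 + 26/1 = 92.24123.

92.2412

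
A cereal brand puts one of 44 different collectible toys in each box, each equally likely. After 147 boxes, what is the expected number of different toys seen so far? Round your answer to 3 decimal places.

For each toy, P(seen in 147 boxes) = 1 - (43/44)^147 = 0.9659.
By linearity of expectation, E[distinct seen] = 44·(1 - (43/44)^147) = 42.5011.

42.501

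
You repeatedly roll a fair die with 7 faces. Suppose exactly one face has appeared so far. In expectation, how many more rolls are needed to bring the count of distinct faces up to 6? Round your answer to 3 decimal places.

10.150

With k distinct faces already seen, the next new one takes an expected 7/(7-k) rolls.
Sum over k = 1,...,5: E = 7/6 + 7/5 + 7/4 + 7/3 + 7/2 = 10.1500.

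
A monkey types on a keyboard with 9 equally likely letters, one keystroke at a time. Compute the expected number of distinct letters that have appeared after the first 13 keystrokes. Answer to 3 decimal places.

For each letter, P(seen in 13 keystrokes) = 1 - (8/9)^13 = 0.7837.
By linearity of expectation, E[distinct seen] = 9·(1 - (8/9)^13) = 7.0535.

7.053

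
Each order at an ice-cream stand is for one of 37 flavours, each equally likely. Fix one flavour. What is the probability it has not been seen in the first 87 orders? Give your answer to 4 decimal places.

0.0922

On each order the fixed flavour fails to appear with probability 36/37.
P(still missing after 87) = (36/37)^87 = 0.09221.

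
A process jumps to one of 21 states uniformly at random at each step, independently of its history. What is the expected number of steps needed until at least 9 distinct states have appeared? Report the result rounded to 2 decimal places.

With k distinct states already seen, the next new one arrives after an expected 21/(21-k) steps.
Sum over k = 0,...,8: E = 21/21 + 21/20 + 21/19 + ... + 21/14 + 21/13 = 11.385.

11.39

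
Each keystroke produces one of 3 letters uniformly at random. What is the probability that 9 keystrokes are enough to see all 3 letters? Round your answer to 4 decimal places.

0.9221

By inclusion–exclusion over which letters are missing,
P(all seen) = Σ_{j=0}^{3} (-1)^j C(3,j)((3-j)/3)^9
= 1.00000 - 0.07804 + 0.00015 - 0.00000
= 0.92212.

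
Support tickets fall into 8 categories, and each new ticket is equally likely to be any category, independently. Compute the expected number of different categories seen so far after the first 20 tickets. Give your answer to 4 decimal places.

7.4463

For each category, P(seen in 20 tickets) = 1 - (7/8)^20 = 0.93079.
By linearity of expectation, E[distinct seen] = 8·(1 - (7/8)^20) = 7.44633.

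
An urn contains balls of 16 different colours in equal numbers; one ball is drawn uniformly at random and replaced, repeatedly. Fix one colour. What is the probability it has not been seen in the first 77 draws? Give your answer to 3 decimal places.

0.007

Each draw misses the fixed colour with probability (16-1)/16 = 15/16, independently.
P(still missing after 77) = (15/16)^77 = 0.0069.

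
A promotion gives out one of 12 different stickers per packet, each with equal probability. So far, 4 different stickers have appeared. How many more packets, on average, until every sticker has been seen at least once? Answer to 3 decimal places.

32.614

The wait to go from k to k+1 distinct stickers is geometric with mean 12/(12-k).
Sum over k = 4,...,11: E = 12/8 + 12/7 + 12/6 + ... + 12/2 + 12/1 = 32.6143.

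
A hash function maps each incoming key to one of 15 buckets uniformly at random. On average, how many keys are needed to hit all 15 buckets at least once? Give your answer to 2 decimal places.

Split into phases: going from k distinct to k+1 distinct takes on average 15/(15-k) keys.
E[T] = 15/15 + 15/14 + 15/13 + ... + 15/2 + 15/1 = 15·H_{15}.
H_{15} = 3.318, so E[T] = 49.773.

49.77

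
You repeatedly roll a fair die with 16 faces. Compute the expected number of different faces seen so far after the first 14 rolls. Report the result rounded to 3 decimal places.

For each face, P(seen in 14 rolls) = 1 - (15/16)^14 = 0.5949.
By linearity of expectation, E[distinct seen] = 16·(1 - (15/16)^14) = 9.5179.

9.518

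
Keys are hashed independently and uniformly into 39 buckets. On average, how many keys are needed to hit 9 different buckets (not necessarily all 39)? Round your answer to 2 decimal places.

10.08

Going from k to k+1 distinct takes a geometric number of keys with mean 39/(39-k).
Sum over k = 0,...,8: E = 39/39 + 39/38 + 39/37 + ... + 39/32 + 39/31 = 10.084.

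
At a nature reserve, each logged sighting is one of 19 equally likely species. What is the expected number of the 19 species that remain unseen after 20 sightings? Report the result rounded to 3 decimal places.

For each species, P(unseen after 20) = (18/19)^20 = 0.3391.
By linearity of expectation, E[unseen] = 19·(18/19)^20 = 6.4436.

6.444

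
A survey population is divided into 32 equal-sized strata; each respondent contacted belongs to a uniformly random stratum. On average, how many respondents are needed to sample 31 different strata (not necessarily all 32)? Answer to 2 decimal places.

97.87

Going from k to k+1 distinct takes a geometric number of respondents with mean 32/(32-k).
Sum over k = 0,...,30: E = 32/32 + 32/31 + 32/30 + ... + 32/3 + 32/2 = 97.872.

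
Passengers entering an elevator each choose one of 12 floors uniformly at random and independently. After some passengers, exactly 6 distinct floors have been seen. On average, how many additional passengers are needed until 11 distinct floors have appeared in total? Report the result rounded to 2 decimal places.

17.40

From k distinct to k+1 distinct takes on average 12/(12-k) passengers.
Sum over k = 6,...,10: E = 12/6 + 12/5 + 12/4 + 12/3 + 12/2 = 17.400.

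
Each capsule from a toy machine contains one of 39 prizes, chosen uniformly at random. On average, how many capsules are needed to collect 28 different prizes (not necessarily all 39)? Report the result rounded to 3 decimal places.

48.113

Going from k to k+1 distinct takes a geometric number of capsules with mean 39/(39-k).
Sum over k = 0,...,27: E = 39/39 + 39/38 + 39/37 + ... + 39/13 + 39/12 = 48.1130.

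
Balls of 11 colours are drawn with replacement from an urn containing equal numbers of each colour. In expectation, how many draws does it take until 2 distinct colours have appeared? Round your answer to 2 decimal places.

Going from k to k+1 distinct takes a geometric number of draws with mean 11/(11-k).
Sum over k = 0,...,1: E = 11/11 + 11/10 = 2.100.

2.10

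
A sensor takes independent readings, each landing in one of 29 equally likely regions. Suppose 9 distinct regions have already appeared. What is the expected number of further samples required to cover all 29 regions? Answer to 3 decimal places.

With k distinct regions already seen, the next new one takes an expected 29/(29-k) samples.
Sum over k = 9,...,28: E = 29/20 + 29/19 + 29/18 + ... + 29/2 + 29/1 = 104.3345.

104.334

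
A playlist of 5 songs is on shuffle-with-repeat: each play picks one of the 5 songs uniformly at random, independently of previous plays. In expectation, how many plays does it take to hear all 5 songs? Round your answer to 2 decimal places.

After k distinct songs have appeared, the next play gives a new one with probability (5-k)/5, so the expected wait for the (k+1)-th is 5/(5-k).
E[T] = 5/5 + 5/4 + 5/3 + 5/2 + 5/1 = 5·H_{5}.
H_{5} = 2.283, so E[T] = 11.417.

11.42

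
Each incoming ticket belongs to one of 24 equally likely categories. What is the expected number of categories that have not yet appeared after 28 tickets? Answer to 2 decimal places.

For each category, P(unseen after 28) = (23/24)^28 = 0.304.
By linearity of expectation, E[unseen] = 24·(23/24)^28 = 7.289.

7.29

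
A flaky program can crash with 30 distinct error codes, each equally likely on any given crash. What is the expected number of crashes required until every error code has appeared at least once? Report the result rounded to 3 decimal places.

119.850

The wait to go from k to k+1 distinct error codes is geometric with mean 30/(30-k).
E[T] = 30/30 + 30/29 + 30/28 + ... + 30/2 + 30/1 = 30·H_{30}.
H_{30} = 3.9950, so E[T] = 119.8496.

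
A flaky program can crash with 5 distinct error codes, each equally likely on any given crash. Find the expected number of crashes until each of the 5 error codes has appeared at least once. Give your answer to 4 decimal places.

11.4167

Split into phases: going from k distinct to k+1 distinct takes on average 5/(5-k) crashes.
E[T] = 5/5 + 5/4 + 5/3 + 5/2 + 5/1 = 5·H_{5}.
H_{5} = 2.28333, so E[T] = 11.41667.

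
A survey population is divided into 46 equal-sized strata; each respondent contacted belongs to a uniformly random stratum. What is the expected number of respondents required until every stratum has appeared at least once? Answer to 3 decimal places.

After k distinct strata have appeared, the next respondent gives a new one with probability (46-k)/46, so the expected wait for the (k+1)-th is 46/(46-k).
E[T] = 46/46 + 46/45 + 46/44 + ... + 46/2 + 46/1 = 46·H_{46}.
H_{46} = 4.4167, so E[T] = 203.1676.

203.168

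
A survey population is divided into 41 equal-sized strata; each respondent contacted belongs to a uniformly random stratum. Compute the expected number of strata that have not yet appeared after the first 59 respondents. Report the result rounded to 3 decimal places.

9.552

For each stratum, P(unseen after 59) = (40/41)^59 = 0.2330.
By linearity of expectation, E[unseen] = 41·(40/41)^59 = 9.5516.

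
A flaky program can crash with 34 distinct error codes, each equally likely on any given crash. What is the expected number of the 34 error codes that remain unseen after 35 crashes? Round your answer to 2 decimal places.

For each error code, P(unseen after 35) = (33/34)^35 = 0.352.
By linearity of expectation, E[unseen] = 34·(33/34)^35 = 11.959.

11.96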